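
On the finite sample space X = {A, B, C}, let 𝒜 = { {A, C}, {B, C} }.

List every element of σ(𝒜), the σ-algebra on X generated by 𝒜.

σ(𝒜) = { {}, {A}, {B}, {C}, {A, B}, {A, C}, {B, C}, X }

Check:
Initial family (4 sets): { {}, {A, C}, {B, C}, X }.
Round 1. New:
  {A}  = {B, C}ᶜ
  {B}  = {A, C}ᶜ
  [6 total]
Round 2 (1 new):
  {A, B}  = {B} ∪ {A}
  [7 total]
Round 3 (1 new):
  {C}  = {A, B}ᶜ
  [8 total]
Round 4: already closed under ᶜ and ∪.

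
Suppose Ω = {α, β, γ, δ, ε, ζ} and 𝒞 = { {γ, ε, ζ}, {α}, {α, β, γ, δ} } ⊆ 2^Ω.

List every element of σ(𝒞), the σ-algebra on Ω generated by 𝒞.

Begin from { {}, {α}, {γ, ε, ζ}, {α, β, γ, δ}, Ω } (that is, 𝒞 plus ∅ and Ω).
Pass 1: +4 →
  {ε, ζ}  = {α, β, γ, δ}ᶜ
  {α, β, δ}  = {γ, ε, ζ}ᶜ
  {α, γ, ε, ζ}  = {γ, ε, ζ} ∪ {α}
  {β, γ, δ, ε, ζ}  = {α}ᶜ
  — 9 sets.
Pass 2 (3 new):
  {β, δ}  = {α, γ, ε, ζ}ᶜ
  {α, ε, ζ}  = {ε, ζ} ∪ {α}
  {α, β, δ, ε, ζ}  = {ε, ζ} ∪ {α, β, δ}
  — 12 sets.
Pass 3: 3 new —
  {γ}  = {α, β, δ, ε, ζ}ᶜ
  {β, γ, δ}  = {α, ε, ζ}ᶜ
  {β, δ, ε, ζ}  = {ε, ζ} ∪ {β, δ}
  — 15 sets.
Pass 4 (1 new):
  {α, γ}  = {β, δ, ε, ζ}ᶜ
  — 16 sets.
Pass 5 adds nothing — fixpoint reached.

Therefore σ(𝒞) = { {}, {α}, {γ}, {α, γ}, {β, δ}, {ε, ζ}, {α, β, δ}, {α, ε, ζ}, {β, γ, δ}, {γ, ε, ζ}, {α, β, γ, δ}, {α, γ, ε, ζ}, {β, δ, ε, ζ}, {α, β, δ, ε, ζ}, {β, γ, δ, ε, ζ}, Ω } (|σ(𝒞)| = 16).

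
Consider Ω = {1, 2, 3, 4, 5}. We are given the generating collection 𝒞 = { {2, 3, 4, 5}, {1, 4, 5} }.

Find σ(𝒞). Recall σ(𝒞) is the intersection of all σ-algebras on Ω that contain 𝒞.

Start: 𝒞 ∪ {∅, Ω} = { {}, {1, 4, 5}, {2, 3, 4, 5}, Ω }.
Iteration 1 (2 new):
  {1}  = complement {2, 3, 4, 5}
  {2, 3}  = complement {1, 4, 5}
  — 6 sets.
Iteration 2: 1 new —
  {1, 2, 3}  = {2, 3} ∪ {1}
  — 7 sets.
Iteration 3 (1 new):
  {4, 5}  = complement {1, 2, 3}
  — 8 sets.
Iteration 4 adds nothing — fixpoint reached.

|σ(𝒞)| = 8.  σ(𝒞) = { {}, {1}, {2, 3}, {4, 5}, {1, 2, 3}, {1, 4, 5}, {2, 3, 4, 5}, Ω }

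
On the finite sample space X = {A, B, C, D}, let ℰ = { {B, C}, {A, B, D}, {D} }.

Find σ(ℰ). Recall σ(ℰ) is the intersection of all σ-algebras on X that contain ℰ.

σ(ℰ) (16 sets): { {}, {A}, {B}, {C}, {D}, {A, B}, {A, C}, {A, D}, {B, C}, {B, D}, {C, D}, {A, B, C}, {A, B, D}, {A, C, D}, {B, C, D}, X }

Working:
Begin from { {}, {D}, {B, C}, {A, B, D}, X } (that is, ℰ plus ∅ and X).
Pass 1. New:
  {C}  = {A, B, D}ᶜ
  {A, D}  = {B, C}ᶜ
  {A, B, C}  = {D}ᶜ
  {B, C, D}  = {B, C} ∪ {D}
Pass 2: +3 →
  {A}  = {B, C, D}ᶜ
  {C, D}  = {C} ∪ {D}
  {A, C, D}  = {C} ∪ {A, D}
Pass 3. New:
  {B}  = {A, C, D}ᶜ
  {A, B}  = {C, D}ᶜ
  {A, C}  = {C} ∪ {A}
Pass 4: 1 new —
  {B, D}  = {A, C}ᶜ
Pass 5: no new sets; the family is a σ-algebra.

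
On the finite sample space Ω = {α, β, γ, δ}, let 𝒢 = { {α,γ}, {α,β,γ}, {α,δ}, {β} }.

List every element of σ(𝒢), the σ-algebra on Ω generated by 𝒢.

Answer: σ(𝒢) = { ∅, {α}, {β}, {γ}, {δ}, {α,β}, {α,γ}, {α,δ}, {β,γ}, {β,δ}, {γ,δ}, {α,β,γ}, {α,β,δ}, {α,γ,δ}, {β,γ,δ}, Ω }

Derivation:
Initial family (6 sets): { ∅, {β}, {α,γ}, {α,δ}, {α,β,γ}, Ω }.
Round 1 adds 5:
  {δ}  = {α,β,γ}ᶜ
  {β,γ}  = {α,δ}ᶜ
  {β,δ}  = {α,γ}ᶜ
  {α,β,δ}  = {α,δ} ∪ {β}
  {α,γ,δ}  = {β}ᶜ
  [11 total]
Round 2 adds 2:
  {γ}  = {α,β,δ}ᶜ
  {β,γ,δ}  = {β,γ} ∪ {δ}
  [13 total]
Round 3. New:
  {α}  = {β,γ,δ}ᶜ
  {γ,δ}  = {γ} ∪ {δ}
  [15 total]
Round 4 (1 new):
  {α,β}  = {γ,δ}ᶜ
  [16 total]
Round 5 adds nothing — fixpoint reached.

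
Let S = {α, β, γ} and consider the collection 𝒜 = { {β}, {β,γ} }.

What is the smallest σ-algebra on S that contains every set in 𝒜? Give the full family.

Answer: σ(𝒜) = { ∅, {α}, {β}, {γ}, {α,β}, {α,γ}, {β,γ}, S }

Working:
Start: 𝒜 ∪ {∅, S} = { ∅, {β}, {β,γ}, S }.
Pass 1: 2 new —
  {α}  = complement {β,γ}
  {α,γ}  = complement {β}
Pass 2: 1 new —
  {α,β}  = {β} ∪ {α}
Pass 3 (1 new):
  {γ}  = complement {α,β}
Pass 4: no new sets; the family is a σ-algebra.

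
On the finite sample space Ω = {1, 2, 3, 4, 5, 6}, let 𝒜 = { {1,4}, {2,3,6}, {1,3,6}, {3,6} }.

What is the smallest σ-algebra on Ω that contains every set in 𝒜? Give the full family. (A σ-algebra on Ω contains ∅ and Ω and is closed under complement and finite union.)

Initial family (6 sets): { {}, {1,4}, {3,6}, {1,3,6}, {2,3,6}, Ω }.
Pass 1: +7 →
  {1,4,5}  = complement {2,3,6}
  {2,4,5}  = complement {1,3,6}
  {1,2,3,6}  = {1,3,6} ∪ {2,3,6}
  {1,2,4,5}  = complement {3,6}
  {1,3,4,6}  = {1,4} ∪ {1,3,6}
  {2,3,5,6}  = complement {1,4}
  {1,2,3,4,6}  = {1,4} ∪ {2,3,6}
  — 13 sets.
Pass 2 adds 6:
  {5}  = complement {1,2,3,4,6}
  {2,5}  = complement {1,3,4,6}
  {4,5}  = complement {1,2,3,6}
  {1,2,3,5,6}  = {1,3,6} ∪ {2,3,5,6}
  {1,3,4,5,6}  = {1,4,5} ∪ {1,3,6}
  {2,3,4,5,6}  = {2,3,5,6} ∪ {2,4,5}
  — 19 sets.
Pass 3. New:
  {1}  = complement {2,3,4,5,6}
  {2}  = complement {1,3,4,5,6}
  {4}  = complement {1,2,3,5,6}
  {3,5,6}  = {5} ∪ {3,6}
  {1,3,5,6}  = {1,3,6} ∪ {5}
  {3,4,5,6}  = {4,5} ∪ {3,6}
  — 25 sets.
Pass 4 (7 new):
  {1,2}  = complement {3,4,5,6}
  {1,5}  = {1} ∪ {5}
  {2,4}  = complement {1,3,5,6}
  {1,2,4}  = complement {3,5,6}
  {1,2,5}  = {2,5} ∪ {1}
  {3,4,6}  = {3,6} ∪ {4}
  {2,3,4,6}  = {2,3,6} ∪ {4}
  — 32 sets.
Pass 5: no new sets; the family is a σ-algebra.

Therefore σ(𝒜) = { {}, {1}, {2}, {4}, {5}, {1,2}, {1,4}, {1,5}, {2,4}, {2,5}, {3,6}, {4,5}, {1,2,4}, {1,2,5}, {1,3,6}, {1,4,5}, {2,3,6}, {2,4,5}, {3,4,6}, {3,5,6}, {1,2,3,6}, {1,2,4,5}, {1,3,4,6}, {1,3,5,6}, {2,3,4,6}, {2,3,5,6}, {3,4,5,6}, {1,2,3,4,6}, {1,2,3,5,6}, {1,3,4,5,6}, {2,3,4,5,6}, Ω } (|σ(𝒜)| = 32).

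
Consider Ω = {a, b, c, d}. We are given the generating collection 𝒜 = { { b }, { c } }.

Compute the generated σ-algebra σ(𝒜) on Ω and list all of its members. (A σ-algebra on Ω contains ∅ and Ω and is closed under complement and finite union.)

|σ(𝒜)| = 8.  σ(𝒜) = { {  }, { b }, { c }, { a, d }, { b, c }, { a, b, d }, { a, c, d }, Ω }

Trace:
Take S₀ = 𝒜 ∪ {∅, Ω} = { {  }, { b }, { c }, Ω }.
Step 1. New:
  { b, c }  = { c } ∪ { b }
  { a, b, d }  = Ω∖{ c }
  { a, c, d }  = Ω∖{ b }
  (now 7)
Step 2 adds 1:
  { a, d }  = Ω∖{ b, c }
  (now 8)
Step 3: no new sets; the family is a σ-algebra.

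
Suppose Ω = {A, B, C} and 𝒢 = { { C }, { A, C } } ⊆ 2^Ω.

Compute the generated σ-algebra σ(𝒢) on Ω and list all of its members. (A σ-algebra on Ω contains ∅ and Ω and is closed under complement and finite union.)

Answer: σ(𝒢) = { {  }, { A }, { B }, { C }, { A, B }, { A, C }, { B, C }, Ω }

Working:
Start: 𝒢 ∪ {∅, Ω} = { {  }, { C }, { A, C }, Ω }.
Step 1 adds 2:
  { B }  = { A, C }ᶜ
  { A, B }  = { C }ᶜ
  — 6 sets.
Step 2: 1 new —
  { B, C }  = { C } ∪ { B }
  — 7 sets.
Step 3 (1 new):
  { A }  = { B, C }ᶜ
  — 8 sets.
Step 4 adds nothing — fixpoint reached.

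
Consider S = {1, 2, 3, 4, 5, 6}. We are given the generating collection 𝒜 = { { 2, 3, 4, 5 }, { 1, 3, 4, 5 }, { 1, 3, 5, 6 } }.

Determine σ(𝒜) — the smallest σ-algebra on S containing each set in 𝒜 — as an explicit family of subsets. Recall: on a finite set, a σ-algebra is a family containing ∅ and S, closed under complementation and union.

σ(𝒜) (32 sets): { ∅, { 1 }, { 2 }, { 4 }, { 6 }, { 1, 2 }, { 1, 4 }, { 1, 6 }, { 2, 4 }, { 2, 6 }, { 3, 5 }, { 4, 6 }, { 1, 2, 4 }, { 1, 2, 6 }, { 1, 3, 5 }, { 1, 4, 6 }, { 2, 3, 5 }, { 2, 4, 6 }, { 3, 4, 5 }, { 3, 5, 6 }, { 1, 2, 3, 5 }, { 1, 2, 4, 6 }, { 1, 3, 4, 5 }, { 1, 3, 5, 6 }, { 2, 3, 4, 5 }, { 2, 3, 5, 6 }, { 3, 4, 5, 6 }, { 1, 2, 3, 4, 5 }, { 1, 2, 3, 5, 6 }, { 1, 3, 4, 5, 6 }, { 2, 3, 4, 5, 6 }, S }

Trace:
Seed the family with 𝒜 together with ∅ and S: { ∅, { 1, 3, 4, 5 }, { 1, 3, 5, 6 }, { 2, 3, 4, 5 }, S }.
Round 1. New:
  { 1, 6 }  = S∖{ 2, 3, 4, 5 }
  { 2, 4 }  = S∖{ 1, 3, 5, 6 }
  { 2, 6 }  = S∖{ 1, 3, 4, 5 }
  { 1, 2, 3, 4, 5 }  = { 1, 3, 4, 5 } ∪ { 2, 3, 4, 5 }
  { 1, 3, 4, 5, 6 }  = { 1, 3, 5, 6 } ∪ { 1, 3, 4, 5 }
Round 2: +7 →
  { 2 }  = S∖{ 1, 3, 4, 5, 6 }
  { 6 }  = S∖{ 1, 2, 3, 4, 5 }
  { 1, 2, 6 }  = { 1, 6 } ∪ { 2, 6 }
  { 2, 4, 6 }  = { 2, 6 } ∪ { 2, 4 }
  { 1, 2, 4, 6 }  = { 1, 6 } ∪ { 2, 4 }
  { 1, 2, 3, 5, 6 }  = { 1, 3, 5, 6 } ∪ { 2, 6 }
  { 2, 3, 4, 5, 6 }  = { 2, 6 } ∪ { 2, 3, 4, 5 }
Round 3. New:
  { 1 }  = S∖{ 2, 3, 4, 5, 6 }
  { 4 }  = S∖{ 1, 2, 3, 5, 6 }
  { 3, 5 }  = S∖{ 1, 2, 4, 6 }
  { 1, 3, 5 }  = S∖{ 2, 4, 6 }
  { 3, 4, 5 }  = S∖{ 1, 2, 6 }
Round 4: 10 new —
  { 1, 2 }  = { 1 } ∪ { 2 }
  { 1, 4 }  = { 1 } ∪ { 4 }
  { 4, 6 }  = { 6 } ∪ { 4 }
  { 1, 2, 4 }  = { 1 } ∪ { 2, 4 }
  { 1, 4, 6 }  = { 1, 6 } ∪ { 4 }
  { 2, 3, 5 }  = { 2 } ∪ { 3, 5 }
  { 3, 5, 6 }  = { 6 } ∪ { 3, 5 }
  { 1, 2, 3, 5 }  = { 1, 3, 5 } ∪ { 2 }
  { 2, 3, 5, 6 }  = { 2, 6 } ∪ { 3, 5 }
  { 3, 4, 5, 6 }  = { 3, 4, 5 } ∪ { 6 }
Round 5: already closed under ᶜ and ∪.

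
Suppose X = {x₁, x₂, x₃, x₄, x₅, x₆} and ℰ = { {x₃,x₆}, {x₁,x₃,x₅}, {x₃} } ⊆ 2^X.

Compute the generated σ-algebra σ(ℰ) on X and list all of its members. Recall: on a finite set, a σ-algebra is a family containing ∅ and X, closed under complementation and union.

|σ(ℰ)| = 16.  σ(ℰ) = { {}, {x₃}, {x₆}, {x₁,x₅}, {x₂,x₄}, {x₃,x₆}, {x₁,x₃,x₅}, {x₁,x₅,x₆}, {x₂,x₃,x₄}, {x₂,x₄,x₆}, {x₁,x₂,x₄,x₅}, {x₁,x₃,x₅,x₆}, {x₂,x₃,x₄,x₆}, {x₁,x₂,x₃,x₄,x₅}, {x₁,x₂,x₄,x₅,x₆}, X }

Derivation:
Start: ℰ ∪ {∅, X} = { {}, {x₃}, {x₃,x₆}, {x₁,x₃,x₅}, X }.
Pass 1: +4 →
  {x₂,x₄,x₆}  = complement {x₁,x₃,x₅}
  {x₁,x₂,x₄,x₅}  = complement {x₃,x₆}
  {x₁,x₃,x₅,x₆}  = {x₃,x₆} ∪ {x₁,x₃,x₅}
  {x₁,x₂,x₄,x₅,x₆}  = complement {x₃}
  [9 total]
Pass 2: 3 new —
  {x₂,x₄}  = complement {x₁,x₃,x₅,x₆}
  {x₂,x₃,x₄,x₆}  = {x₂,x₄,x₆} ∪ {x₃}
  {x₁,x₂,x₃,x₄,x₅}  = {x₁,x₃,x₅} ∪ {x₁,x₂,x₄,x₅}
  [12 total]
Pass 3: 3 new —
  {x₆}  = complement {x₁,x₂,x₃,x₄,x₅}
  {x₁,x₅}  = complement {x₂,x₃,x₄,x₆}
  {x₂,x₃,x₄}  = {x₃} ∪ {x₂,x₄}
  [15 total]
Pass 4: 1 new —
  {x₁,x₅,x₆}  = complement {x₂,x₃,x₄}
  [16 total]
Pass 5: already closed under ᶜ and ∪.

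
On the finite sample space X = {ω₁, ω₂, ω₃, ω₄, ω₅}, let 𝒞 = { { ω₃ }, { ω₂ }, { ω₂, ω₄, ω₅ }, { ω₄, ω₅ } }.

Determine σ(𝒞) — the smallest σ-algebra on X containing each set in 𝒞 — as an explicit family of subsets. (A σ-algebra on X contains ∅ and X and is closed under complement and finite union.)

σ(𝒞) (16 sets): { ∅, { ω₁ }, { ω₂ }, { ω₃ }, { ω₁, ω₂ }, { ω₁, ω₃ }, { ω₂, ω₃ }, { ω₄, ω₅ }, { ω₁, ω₂, ω₃ }, { ω₁, ω₄, ω₅ }, { ω₂, ω₄, ω₅ }, { ω₃, ω₄, ω₅ }, { ω₁, ω₂, ω₄, ω₅ }, { ω₁, ω₃, ω₄, ω₅ }, { ω₂, ω₃, ω₄, ω₅ }, X }

Working:
Start: 𝒞 ∪ {∅, X} = { ∅, { ω₂ }, { ω₃ }, { ω₄, ω₅ }, { ω₂, ω₄, ω₅ }, X }.
Iteration 1 adds 7:
  { ω₁, ω₃ }  = ᶜ of { ω₂, ω₄, ω₅ }
  { ω₂, ω₃ }  = { ω₃ } ∪ { ω₂ }
  { ω₁, ω₂, ω₃ }  = ᶜ of { ω₄, ω₅ }
  { ω₃, ω₄, ω₅ }  = { ω₄, ω₅ } ∪ { ω₃ }
  { ω₁, ω₂, ω₄, ω₅ }  = ᶜ of { ω₃ }
  { ω₁, ω₃, ω₄, ω₅ }  = ᶜ of { ω₂ }
  { ω₂, ω₃, ω₄, ω₅ }  = { ω₃ } ∪ { ω₂, ω₄, ω₅ }
  [13 total]
Iteration 2 adds 3:
  { ω₁ }  = ᶜ of { ω₂, ω₃, ω₄, ω₅ }
  { ω₁, ω₂ }  = ᶜ of { ω₃, ω₄, ω₅ }
  { ω₁, ω₄, ω₅ }  = ᶜ of { ω₂, ω₃ }
  [16 total]
Iteration 3: closed — nothing new.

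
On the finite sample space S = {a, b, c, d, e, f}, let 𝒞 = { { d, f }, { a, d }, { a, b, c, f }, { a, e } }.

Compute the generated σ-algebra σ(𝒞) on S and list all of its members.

Begin from { {}, { a, d }, { a, e }, { d, f }, { a, b, c, f }, S } (that is, 𝒞 plus ∅ and S).
Pass 1 adds 9:
  { d, e }  = S∖{ a, b, c, f }
  { a, d, e }  = { a, d } ∪ { a, e }
  { a, d, f }  = { a, d } ∪ { d, f }
  { a, b, c, e }  = S∖{ d, f }
  { a, d, e, f }  = { a, e } ∪ { d, f }
  { b, c, d, f }  = S∖{ a, e }
  { b, c, e, f }  = S∖{ a, d }
  { a, b, c, d, f }  = { a, d } ∪ { a, b, c, f }
  { a, b, c, e, f }  = { a, e } ∪ { a, b, c, f }
  (now 15)
Pass 2 (8 new):
  { d }  = S∖{ a, b, c, e, f }
  { e }  = S∖{ a, b, c, d, f }
  { b, c }  = S∖{ a, d, e, f }
  { b, c, e }  = S∖{ a, d, f }
  { b, c, f }  = S∖{ a, d, e }
  { d, e, f }  = { d, e } ∪ { d, f }
  { a, b, c, d, e }  = { a, d, e } ∪ { a, b, c, e }
  { b, c, d, e, f }  = { d, e } ∪ { b, c, d, f }
  (now 23)
Pass 3: 6 new —
  { a }  = S∖{ b, c, d, e, f }
  { f }  = S∖{ a, b, c, d, e }
  { a, b, c }  = S∖{ d, e, f }
  { b, c, d }  = { b, c } ∪ { d }
  { a, b, c, d }  = { a, d } ∪ { b, c }
  { b, c, d, e }  = { d, e } ∪ { b, c, e }
  (now 29)
Pass 4: +3 →
  { a, f }  = S∖{ b, c, d, e }
  { e, f }  = S∖{ a, b, c, d }
  { a, e, f }  = S∖{ b, c, d }
  (now 32)
Pass 5: already closed under ᶜ and ∪.

Hence σ(𝒞) has 32 members: { {}, { a }, { d }, { e }, { f }, { a, d }, { a, e }, { a, f }, { b, c }, { d, e }, { d, f }, { e, f }, { a, b, c }, { a, d, e }, { a, d, f }, { a, e, f }, { b, c, d }, { b, c, e }, { b, c, f }, { d, e, f }, { a, b, c, d }, { a, b, c, e }, { a, b, c, f }, { a, d, e, f }, { b, c, d, e }, { b, c, d, f }, { b, c, e, f }, { a, b, c, d, e }, { a, b, c, d, f }, { a, b, c, e, f }, { b, c, d, e, f }, S }.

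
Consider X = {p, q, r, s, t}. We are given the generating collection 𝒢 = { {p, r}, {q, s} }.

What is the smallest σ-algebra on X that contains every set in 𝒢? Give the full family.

Seed the family with 𝒢 together with ∅ and X: { ∅, {p, r}, {q, s}, X }.
Round 1 (3 new):
  {p, r, t}  = X∖{q, s}
  {q, s, t}  = X∖{p, r}
  {p, q, r, s}  = {p, r} ∪ {q, s}
  [7 total]
Round 2: 1 new —
  {t}  = X∖{p, q, r, s}
  [8 total]
Round 3: closed — nothing new.

σ(𝒢) = { ∅, {t}, {p, r}, {q, s}, {p, r, t}, {q, s, t}, {p, q, r, s}, X }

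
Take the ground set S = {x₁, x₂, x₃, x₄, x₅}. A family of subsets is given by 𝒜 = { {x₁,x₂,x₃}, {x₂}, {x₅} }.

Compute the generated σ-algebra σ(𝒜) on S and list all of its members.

|σ(𝒜)| = 16.  σ(𝒜) = { {}, {x₂}, {x₄}, {x₅}, {x₁,x₃}, {x₂,x₄}, {x₂,x₅}, {x₄,x₅}, {x₁,x₂,x₃}, {x₁,x₃,x₄}, {x₁,x₃,x₅}, {x₂,x₄,x₅}, {x₁,x₂,x₃,x₄}, {x₁,x₂,x₃,x₅}, {x₁,x₃,x₄,x₅}, S }

Check:
Initial family (5 sets): { {}, {x₂}, {x₅}, {x₁,x₂,x₃}, S }.
Iteration 1 adds 5:
  {x₂,x₅}  = {x₂} ∪ {x₅}
  {x₄,x₅}  = S∖{x₁,x₂,x₃}
  {x₁,x₂,x₃,x₄}  = S∖{x₅}
  {x₁,x₂,x₃,x₅}  = {x₁,x₂,x₃} ∪ {x₅}
  {x₁,x₃,x₄,x₅}  = S∖{x₂}
  — 10 sets.
Iteration 2. New:
  {x₄}  = S∖{x₁,x₂,x₃,x₅}
  {x₁,x₃,x₄}  = S∖{x₂,x₅}
  {x₂,x₄,x₅}  = {x₂,x₅} ∪ {x₄,x₅}
  — 13 sets.
Iteration 3: +2 →
  {x₁,x₃}  = S∖{x₂,x₄,x₅}
  {x₂,x₄}  = {x₄} ∪ {x₂}
  — 15 sets.
Iteration 4 adds 1:
  {x₁,x₃,x₅}  = S∖{x₂,x₄}
  — 16 sets.
Iteration 5: already closed under ᶜ and ∪.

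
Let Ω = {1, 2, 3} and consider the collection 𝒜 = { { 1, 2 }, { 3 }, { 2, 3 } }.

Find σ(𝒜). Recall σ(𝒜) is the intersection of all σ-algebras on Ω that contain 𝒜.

σ(𝒜) (8 sets): { {}, { 1 }, { 2 }, { 3 }, { 1, 2 }, { 1, 3 }, { 2, 3 }, Ω }

Working:
Start: 𝒜 ∪ {∅, Ω} = { {}, { 3 }, { 1, 2 }, { 2, 3 }, Ω }.
Step 1 adds 1:
  { 1 }  = complement { 2, 3 }
  [6 total]
Step 2. New:
  { 1, 3 }  = { 3 } ∪ { 1 }
  [7 total]
Step 3 adds 1:
  { 2 }  = complement { 1, 3 }
  [8 total]
Step 4 adds nothing — fixpoint reached.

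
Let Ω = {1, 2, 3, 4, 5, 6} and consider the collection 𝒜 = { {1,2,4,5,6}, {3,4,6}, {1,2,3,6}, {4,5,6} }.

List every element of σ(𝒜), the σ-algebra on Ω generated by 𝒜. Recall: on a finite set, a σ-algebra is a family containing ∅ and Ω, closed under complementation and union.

σ(𝒜) (32 sets): { {}, {3}, {4}, {5}, {6}, {1,2}, {3,4}, {3,5}, {3,6}, {4,5}, {4,6}, {5,6}, {1,2,3}, {1,2,4}, {1,2,5}, {1,2,6}, {3,4,5}, {3,4,6}, {3,5,6}, {4,5,6}, {1,2,3,4}, {1,2,3,5}, {1,2,3,6}, {1,2,4,5}, {1,2,4,6}, {1,2,5,6}, {3,4,5,6}, {1,2,3,4,5}, {1,2,3,4,6}, {1,2,3,5,6}, {1,2,4,5,6}, Ω }

Trace:
Seed the family with 𝒜 together with ∅ and Ω: { {}, {3,4,6}, {4,5,6}, {1,2,3,6}, {1,2,4,5,6}, Ω }.
Iteration 1: 6 new —
  {3}  = {1,2,4,5,6}ᶜ
  {4,5}  = {1,2,3,6}ᶜ
  {1,2,3}  = {4,5,6}ᶜ
  {1,2,5}  = {3,4,6}ᶜ
  {3,4,5,6}  = {3,4,6} ∪ {4,5,6}
  {1,2,3,4,6}  = {3,4,6} ∪ {1,2,3,6}
  (now 12)
Iteration 2: +7 →
  {5}  = {1,2,3,4,6}ᶜ
  {1,2}  = {3,4,5,6}ᶜ
  {3,4,5}  = {4,5} ∪ {3}
  {1,2,3,5}  = {1,2,3} ∪ {1,2,5}
  {1,2,4,5}  = {4,5} ∪ {1,2,5}
  {1,2,3,4,5}  = {1,2,3} ∪ {4,5}
  {1,2,3,5,6}  = {1,2,3,6} ∪ {1,2,5}
  (now 19)
Iteration 3: 6 new —
  {4}  = {1,2,3,5,6}ᶜ
  {6}  = {1,2,3,4,5}ᶜ
  {3,5}  = {5} ∪ {3}
  {3,6}  = {1,2,4,5}ᶜ
  {4,6}  = {1,2,3,5}ᶜ
  {1,2,6}  = {3,4,5}ᶜ
  (now 25)
Iteration 4 (7 new):
  {3,4}  = {3} ∪ {4}
  {5,6}  = {6} ∪ {5}
  {1,2,4}  = {1,2} ∪ {4}
  {3,5,6}  = {6} ∪ {3,5}
  {1,2,3,4}  = {1,2,3} ∪ {4}
  {1,2,4,6}  = {3,5}ᶜ
  {1,2,5,6}  = {6} ∪ {1,2,5}
  (now 32)
Iteration 5: closed — nothing new.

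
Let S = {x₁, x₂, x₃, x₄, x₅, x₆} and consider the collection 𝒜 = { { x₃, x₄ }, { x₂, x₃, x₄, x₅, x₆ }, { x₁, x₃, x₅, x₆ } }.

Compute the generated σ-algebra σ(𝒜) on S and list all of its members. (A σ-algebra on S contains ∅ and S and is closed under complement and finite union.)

Initial family (5 sets): { {  }, { x₃, x₄ }, { x₁, x₃, x₅, x₆ }, { x₂, x₃, x₄, x₅, x₆ }, S }.
Pass 1: 4 new —
  { x₁ }  = S∖{ x₂, x₃, x₄, x₅, x₆ }
  { x₂, x₄ }  = S∖{ x₁, x₃, x₅, x₆ }
  { x₁, x₂, x₅, x₆ }  = S∖{ x₃, x₄ }
  { x₁, x₃, x₄, x₅, x₆ }  = { x₁, x₃, x₅, x₆ } ∪ { x₃, x₄ }
  [9 total]
Pass 2 (6 new):
  { x₂ }  = S∖{ x₁, x₃, x₄, x₅, x₆ }
  { x₁, x₂, x₄ }  = { x₂, x₄ } ∪ { x₁ }
  { x₁, x₃, x₄ }  = { x₃, x₄ } ∪ { x₁ }
  { x₂, x₃, x₄ }  = { x₃, x₄ } ∪ { x₂, x₄ }
  { x₁, x₂, x₃, x₅, x₆ }  = { x₁, x₃, x₅, x₆ } ∪ { x₁, x₂, x₅, x₆ }
  { x₁, x₂, x₄, x₅, x₆ }  = { x₂, x₄ } ∪ { x₁, x₂, x₅, x₆ }
  [15 total]
Pass 3 adds 7:
  { x₃ }  = S∖{ x₁, x₂, x₄, x₅, x₆ }
  { x₄ }  = S∖{ x₁, x₂, x₃, x₅, x₆ }
  { x₁, x₂ }  = { x₂ } ∪ { x₁ }
  { x₁, x₅, x₆ }  = S∖{ x₂, x₃, x₄ }
  { x₂, x₅, x₆ }  = S∖{ x₁, x₃, x₄ }
  { x₃, x₅, x₆ }  = S∖{ x₁, x₂, x₄ }
  { x₁, x₂, x₃, x₄ }  = { x₃, x₄ } ∪ { x₁, x₂, x₄ }
  [22 total]
Pass 4 adds 9:
  { x₁, x₃ }  = { x₃ } ∪ { x₁ }
  { x₁, x₄ }  = { x₄ } ∪ { x₁ }
  { x₂, x₃ }  = { x₂ } ∪ { x₃ }
  { x₅, x₆ }  = S∖{ x₁, x₂, x₃, x₄ }
  { x₁, x₂, x₃ }  = { x₁, x₂ } ∪ { x₃ }
  { x₁, x₄, x₅, x₆ }  = { x₁, x₅, x₆ } ∪ { x₄ }
  { x₂, x₃, x₅, x₆ }  = { x₂ } ∪ { x₃, x₅, x₆ }
  { x₂, x₄, x₅, x₆ }  = { x₂, x₄ } ∪ { x₂, x₅, x₆ }
  { x₃, x₄, x₅, x₆ }  = S∖{ x₁, x₂ }
  [31 total]
Pass 5 adds 1:
  { x₄, x₅, x₆ }  = S∖{ x₁, x₂, x₃ }
  [32 total]
Pass 6: already closed under ᶜ and ∪.

Therefore σ(𝒜) = { {  }, { x₁ }, { x₂ }, { x₃ }, { x₄ }, { x₁, x₂ }, { x₁, x₃ }, { x₁, x₄ }, { x₂, x₃ }, { x₂, x₄ }, { x₃, x₄ }, { x₅, x₆ }, { x₁, x₂, x₃ }, { x₁, x₂, x₄ }, { x₁, x₃, x₄ }, { x₁, x₅, x₆ }, { x₂, x₃, x₄ }, { x₂, x₅, x₆ }, { x₃, x₅, x₆ }, { x₄, x₅, x₆ }, { x₁, x₂, x₃, x₄ }, { x₁, x₂, x₅, x₆ }, { x₁, x₃, x₅, x₆ }, { x₁, x₄, x₅, x₆ }, { x₂, x₃, x₅, x₆ }, { x₂, x₄, x₅, x₆ }, { x₃, x₄, x₅, x₆ }, { x₁, x₂, x₃, x₅, x₆ }, { x₁, x₂, x₄, x₅, x₆ }, { x₁, x₃, x₄, x₅, x₆ }, { x₂, x₃, x₄, x₅, x₆ }, S } (|σ(𝒜)| = 32).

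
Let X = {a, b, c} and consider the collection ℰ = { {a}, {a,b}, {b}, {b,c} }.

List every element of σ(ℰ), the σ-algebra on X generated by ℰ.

Answer: σ(ℰ) = { ∅, {a}, {b}, {c}, {a,b}, {a,c}, {b,c}, X }

Derivation:
Initial family (6 sets): { ∅, {a}, {b}, {a,b}, {b,c}, X }.
Round 1 adds 2:
  {c}  = {a,b}ᶜ
  {a,c}  = {b}ᶜ
  — 8 sets.
After Round 2 the family is unchanged; done.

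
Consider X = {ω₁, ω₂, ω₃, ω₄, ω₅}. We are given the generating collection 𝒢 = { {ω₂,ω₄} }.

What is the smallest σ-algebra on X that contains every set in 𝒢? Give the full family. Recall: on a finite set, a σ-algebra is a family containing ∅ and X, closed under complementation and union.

|σ(𝒢)| = 4.  σ(𝒢) = { ∅, {ω₂,ω₄}, {ω₁,ω₃,ω₅}, X }

Working:
Start: 𝒢 ∪ {∅, X} = { ∅, {ω₂,ω₄}, X }.
Step 1 (1 new):
  {ω₁,ω₃,ω₅}  = X∖{ω₂,ω₄}
  [4 total]
Step 2: stable.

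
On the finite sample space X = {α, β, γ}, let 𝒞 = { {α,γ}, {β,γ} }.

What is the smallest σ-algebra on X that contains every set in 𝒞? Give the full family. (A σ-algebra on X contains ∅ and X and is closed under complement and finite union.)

Start: 𝒞 ∪ {∅, X} = { {}, {α,γ}, {β,γ}, X }.
Pass 1: 2 new —
  {α}  = complement {β,γ}
  {β}  = complement {α,γ}
  — 6 sets.
Pass 2: 1 new —
  {α,β}  = {β} ∪ {α}
  — 7 sets.
Pass 3: +1 →
  {γ}  = complement {α,β}
  — 8 sets.
Pass 4: stable.

Therefore σ(𝒞) = { {}, {α}, {β}, {γ}, {α,β}, {α,γ}, {β,γ}, X } (|σ(𝒞)| = 8).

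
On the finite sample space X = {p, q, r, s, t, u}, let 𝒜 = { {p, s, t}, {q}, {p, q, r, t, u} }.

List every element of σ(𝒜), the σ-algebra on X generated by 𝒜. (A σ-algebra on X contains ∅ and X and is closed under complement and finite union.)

Start: 𝒜 ∪ {∅, X} = { {}, {q}, {p, s, t}, {p, q, r, t, u}, X }.
Iteration 1 (4 new):
  {s}  = complement {p, q, r, t, u}
  {q, r, u}  = complement {p, s, t}
  {p, q, s, t}  = {p, s, t} ∪ {q}
  {p, r, s, t, u}  = complement {q}
  (now 9)
Iteration 2 (3 new):
  {q, s}  = {q} ∪ {s}
  {r, u}  = complement {p, q, s, t}
  {q, r, s, u}  = {q, r, u} ∪ {s}
  (now 12)
Iteration 3 (3 new):
  {p, t}  = complement {q, r, s, u}
  {r, s, u}  = {r, u} ∪ {s}
  {p, r, t, u}  = complement {q, s}
  (now 15)
Iteration 4 (1 new):
  {p, q, t}  = complement {r, s, u}
  (now 16)
Iteration 5: stable.

Therefore σ(𝒜) = { {}, {q}, {s}, {p, t}, {q, s}, {r, u}, {p, q, t}, {p, s, t}, {q, r, u}, {r, s, u}, {p, q, s, t}, {p, r, t, u}, {q, r, s, u}, {p, q, r, t, u}, {p, r, s, t, u}, X } (|σ(𝒜)| = 16).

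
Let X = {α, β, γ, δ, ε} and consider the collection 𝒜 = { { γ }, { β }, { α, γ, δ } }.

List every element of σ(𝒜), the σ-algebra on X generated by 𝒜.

|σ(𝒜)| = 16.  σ(𝒜) = { {  }, { β }, { γ }, { ε }, { α, δ }, { β, γ }, { β, ε }, { γ, ε }, { α, β, δ }, { α, γ, δ }, { α, δ, ε }, { β, γ, ε }, { α, β, γ, δ }, { α, β, δ, ε }, { α, γ, δ, ε }, X }

Check:
Take S₀ = 𝒜 ∪ {∅, X} = { {  }, { β }, { γ }, { α, γ, δ }, X }.
Round 1: +5 →
  { β, γ }  = { γ } ∪ { β }
  { β, ε }  = ᶜ of { α, γ, δ }
  { α, β, γ, δ }  = { α, γ, δ } ∪ { β }
  { α, β, δ, ε }  = ᶜ of { γ }
  { α, γ, δ, ε }  = ᶜ of { β }
  (now 10)
Round 2: +3 →
  { ε }  = ᶜ of { α, β, γ, δ }
  { α, δ, ε }  = ᶜ of { β, γ }
  { β, γ, ε }  = { β, ε } ∪ { γ }
  (now 13)
Round 3. New:
  { α, δ }  = ᶜ of { β, γ, ε }
  { γ, ε }  = { γ } ∪ { ε }
  (now 15)
Round 4 (1 new):
  { α, β, δ }  = ᶜ of { γ, ε }
  (now 16)
Round 5 adds nothing — fixpoint reached.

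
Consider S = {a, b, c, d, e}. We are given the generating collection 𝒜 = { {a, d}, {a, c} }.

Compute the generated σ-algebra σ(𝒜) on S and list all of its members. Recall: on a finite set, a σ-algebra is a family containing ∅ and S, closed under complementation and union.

σ(𝒜) (16 sets): { ∅, {a}, {c}, {d}, {a, c}, {a, d}, {b, e}, {c, d}, {a, b, e}, {a, c, d}, {b, c, e}, {b, d, e}, {a, b, c, e}, {a, b, d, e}, {b, c, d, e}, S }

Derivation:
Begin from { ∅, {a, c}, {a, d}, S } (that is, 𝒜 plus ∅ and S).
Iteration 1: 3 new —
  {a, c, d}  = {a, c} ∪ {a, d}
  {b, c, e}  = {a, d}ᶜ
  {b, d, e}  = {a, c}ᶜ
  [7 total]
Iteration 2. New:
  {b, e}  = {a, c, d}ᶜ
  {a, b, c, e}  = {b, c, e} ∪ {a, c}
  {a, b, d, e}  = {a, d} ∪ {b, d, e}
  {b, c, d, e}  = {b, c, e} ∪ {b, d, e}
  [11 total]
Iteration 3. New:
  {a}  = {b, c, d, e}ᶜ
  {c}  = {a, b, d, e}ᶜ
  {d}  = {a, b, c, e}ᶜ
  [14 total]
Iteration 4 (2 new):
  {c, d}  = {c} ∪ {d}
  {a, b, e}  = {b, e} ∪ {a}
  [16 total]
Iteration 5: stable.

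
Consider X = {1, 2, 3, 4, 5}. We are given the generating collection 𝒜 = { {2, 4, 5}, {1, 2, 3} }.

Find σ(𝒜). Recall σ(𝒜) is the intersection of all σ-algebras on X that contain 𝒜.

Initial family (4 sets): { {}, {1, 2, 3}, {2, 4, 5}, X }.
Pass 1 (2 new):
  {1, 3}  = complement {2, 4, 5}
  {4, 5}  = complement {1, 2, 3}
  — 6 sets.
Pass 2. New:
  {1, 3, 4, 5}  = {4, 5} ∪ {1, 3}
  — 7 sets.
Pass 3 (1 new):
  {2}  = complement {1, 3, 4, 5}
  — 8 sets.
Pass 4: already closed under ᶜ and ∪.

|σ(𝒜)| = 8.  σ(𝒜) = { {}, {2}, {1, 3}, {4, 5}, {1, 2, 3}, {2, 4, 5}, {1, 3, 4, 5}, X }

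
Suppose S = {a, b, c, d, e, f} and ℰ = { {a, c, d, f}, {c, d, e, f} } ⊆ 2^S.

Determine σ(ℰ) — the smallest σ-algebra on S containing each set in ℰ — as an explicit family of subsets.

Initial family (4 sets): { ∅, {a, c, d, f}, {c, d, e, f}, S }.
Round 1. New:
  {a, b}  = complement {c, d, e, f}
  {b, e}  = complement {a, c, d, f}
  {a, c, d, e, f}  = {a, c, d, f} ∪ {c, d, e, f}
  [7 total]
Round 2: +4 →
  {b}  = complement {a, c, d, e, f}
  {a, b, e}  = {b, e} ∪ {a, b}
  {a, b, c, d, f}  = {a, b} ∪ {a, c, d, f}
  {b, c, d, e, f}  = {b, e} ∪ {c, d, e, f}
  [11 total]
Round 3 adds 3:
  {a}  = complement {b, c, d, e, f}
  {e}  = complement {a, b, c, d, f}
  {c, d, f}  = complement {a, b, e}
  [14 total]
Round 4. New:
  {a, e}  = {e} ∪ {a}
  {b, c, d, f}  = {b} ∪ {c, d, f}
  [16 total]
Round 5: no new sets; the family is a σ-algebra.

|σ(ℰ)| = 16.  σ(ℰ) = { ∅, {a}, {b}, {e}, {a, b}, {a, e}, {b, e}, {a, b, e}, {c, d, f}, {a, c, d, f}, {b, c, d, f}, {c, d, e, f}, {a, b, c, d, f}, {a, c, d, e, f}, {b, c, d, e, f}, S }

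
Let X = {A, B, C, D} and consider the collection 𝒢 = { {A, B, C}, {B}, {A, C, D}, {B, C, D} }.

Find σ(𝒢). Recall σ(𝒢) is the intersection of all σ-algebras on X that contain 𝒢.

σ(𝒢) (16 sets): { {}, {A}, {B}, {C}, {D}, {A, B}, {A, C}, {A, D}, {B, C}, {B, D}, {C, D}, {A, B, C}, {A, B, D}, {A, C, D}, {B, C, D}, X }

Working:
Begin from { {}, {B}, {A, B, C}, {A, C, D}, {B, C, D}, X } (that is, 𝒢 plus ∅ and X).
Pass 1: +2 →
  {A}  = ᶜ of {B, C, D}
  {D}  = ᶜ of {A, B, C}
  |family| = 8
Pass 2 (3 new):
  {A, B}  = {B} ∪ {A}
  {A, D}  = {D} ∪ {A}
  {B, D}  = {D} ∪ {B}
  |family| = 11
Pass 3 adds 4:
  {A, C}  = ᶜ of {B, D}
  {B, C}  = ᶜ of {A, D}
  {C, D}  = ᶜ of {A, B}
  {A, B, D}  = {A, D} ∪ {A, B}
  |family| = 15
Pass 4: +1 →
  {C}  = ᶜ of {A, B, D}
  |family| = 16
Pass 5: already closed under ᶜ and ∪.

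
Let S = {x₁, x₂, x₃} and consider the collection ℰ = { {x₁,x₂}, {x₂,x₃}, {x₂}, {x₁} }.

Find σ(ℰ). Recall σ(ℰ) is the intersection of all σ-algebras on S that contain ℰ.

Seed the family with ℰ together with ∅ and S: { {}, {x₁}, {x₂}, {x₁,x₂}, {x₂,x₃}, S }.
Step 1 (2 new):
  {x₃}  = S∖{x₁,x₂}
  {x₁,x₃}  = S∖{x₂}
  [8 total]
Step 2: closed — nothing new.

Therefore σ(ℰ) = { {}, {x₁}, {x₂}, {x₃}, {x₁,x₂}, {x₁,x₃}, {x₂,x₃}, S } (|σ(ℰ)| = 8).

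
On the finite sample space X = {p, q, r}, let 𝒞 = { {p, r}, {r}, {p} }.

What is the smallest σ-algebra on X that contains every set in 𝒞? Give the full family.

Initial family (5 sets): { ∅, {p}, {r}, {p, r}, X }.
Pass 1 adds 3:
  {q}  = complement {p, r}
  {p, q}  = complement {r}
  {q, r}  = complement {p}
  (now 8)
Pass 2: closed — nothing new.

σ(𝒞) = { ∅, {p}, {q}, {r}, {p, q}, {p, r}, {q, r}, X }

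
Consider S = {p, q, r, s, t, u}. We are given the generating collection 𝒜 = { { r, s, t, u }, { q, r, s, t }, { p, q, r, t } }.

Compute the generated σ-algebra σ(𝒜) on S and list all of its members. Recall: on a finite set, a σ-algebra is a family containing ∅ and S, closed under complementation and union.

Begin from { {  }, { p, q, r, t }, { q, r, s, t }, { r, s, t, u }, S } (that is, 𝒜 plus ∅ and S).
Iteration 1 (5 new):
  { p, q }  = { r, s, t, u }ᶜ
  { p, u }  = { q, r, s, t }ᶜ
  { s, u }  = { p, q, r, t }ᶜ
  { p, q, r, s, t }  = { q, r, s, t } ∪ { p, q, r, t }
  { q, r, s, t, u }  = { r, s, t, u } ∪ { q, r, s, t }
Iteration 2. New:
  { p }  = { q, r, s, t, u }ᶜ
  { u }  = { p, q, r, s, t }ᶜ
  { p, q, u }  = { p, q } ∪ { p, u }
  { p, s, u }  = { p, u } ∪ { s, u }
  { p, q, s, u }  = { p, q } ∪ { s, u }
  { p, q, r, t, u }  = { p, u } ∪ { p, q, r, t }
  { p, r, s, t, u }  = { r, s, t, u } ∪ { p, u }
Iteration 3. New:
  { q }  = { p, r, s, t, u }ᶜ
  { s }  = { p, q, r, t, u }ᶜ
  { r, t }  = { p, q, s, u }ᶜ
  { q, r, t }  = { p, s, u }ᶜ
  { r, s, t }  = { p, q, u }ᶜ
Iteration 4. New:
  { p, s }  = { p } ∪ { s }
  { q, s }  = { q } ∪ { s }
  { q, u }  = { q } ∪ { u }
  { p, q, s }  = { p, q } ∪ { s }
  { p, r, t }  = { p } ∪ { r, t }
  { q, s, u }  = { q } ∪ { s, u }
  { r, t, u }  = { u } ∪ { r, t }
  { p, r, s, t }  = { r, s, t } ∪ { p }
  { p, r, t, u }  = { p, u } ∪ { r, t }
  { q, r, t, u }  = { u } ∪ { q, r, t }
Iteration 5 adds nothing — fixpoint reached.

Therefore σ(𝒜) = { {  }, { p }, { q }, { s }, { u }, { p, q }, { p, s }, { p, u }, { q, s }, { q, u }, { r, t }, { s, u }, { p, q, s }, { p, q, u }, { p, r, t }, { p, s, u }, { q, r, t }, { q, s, u }, { r, s, t }, { r, t, u }, { p, q, r, t }, { p, q, s, u }, { p, r, s, t }, { p, r, t, u }, { q, r, s, t }, { q, r, t, u }, { r, s, t, u }, { p, q, r, s, t }, { p, q, r, t, u }, { p, r, s, t, u }, { q, r, s, t, u }, S } (|σ(𝒜)| = 32).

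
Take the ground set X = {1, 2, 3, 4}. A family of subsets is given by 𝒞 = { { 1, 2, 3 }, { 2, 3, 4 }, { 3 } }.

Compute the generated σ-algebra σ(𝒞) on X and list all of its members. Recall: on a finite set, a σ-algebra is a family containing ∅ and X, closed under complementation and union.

Start: 𝒞 ∪ {∅, X} = { ∅, { 3 }, { 1, 2, 3 }, { 2, 3, 4 }, X }.
Step 1 adds 3:
  { 1 }  = X∖{ 2, 3, 4 }
  { 4 }  = X∖{ 1, 2, 3 }
  { 1, 2, 4 }  = X∖{ 3 }
  |family| = 8
Step 2: +3 →
  { 1, 3 }  = { 3 } ∪ { 1 }
  { 1, 4 }  = { 4 } ∪ { 1 }
  { 3, 4 }  = { 3 } ∪ { 4 }
  |family| = 11
Step 3 adds 4:
  { 1, 2 }  = X∖{ 3, 4 }
  { 2, 3 }  = X∖{ 1, 4 }
  { 2, 4 }  = X∖{ 1, 3 }
  { 1, 3, 4 }  = { 3 } ∪ { 1, 4 }
  |family| = 15
Step 4: +1 →
  { 2 }  = X∖{ 1, 3, 4 }
  |family| = 16
Step 5: no new sets; the family is a σ-algebra.

σ(𝒞) = { ∅, { 1 }, { 2 }, { 3 }, { 4 }, { 1, 2 }, { 1, 3 }, { 1, 4 }, { 2, 3 }, { 2, 4 }, { 3, 4 }, { 1, 2, 3 }, { 1, 2, 4 }, { 1, 3, 4 }, { 2, 3, 4 }, X }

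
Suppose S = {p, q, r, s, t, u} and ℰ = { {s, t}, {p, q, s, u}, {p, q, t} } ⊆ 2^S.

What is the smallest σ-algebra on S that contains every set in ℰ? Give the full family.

Take S₀ = ℰ ∪ {∅, S} = { ∅, {s, t}, {p, q, t}, {p, q, s, u}, S }.
Iteration 1: 5 new —
  {r, t}  = {p, q, s, u}ᶜ
  {r, s, u}  = {p, q, t}ᶜ
  {p, q, r, u}  = {s, t}ᶜ
  {p, q, s, t}  = {s, t} ∪ {p, q, t}
  {p, q, s, t, u}  = {s, t} ∪ {p, q, s, u}
  (now 10)
Iteration 2 (8 new):
  {r}  = {p, q, s, t, u}ᶜ
  {r, u}  = {p, q, s, t}ᶜ
  {r, s, t}  = {s, t} ∪ {r, t}
  {p, q, r, t}  = {p, q, t} ∪ {r, t}
  {r, s, t, u}  = {s, t} ∪ {r, s, u}
  {p, q, r, s, t}  = {p, q, s, t} ∪ {r, t}
  {p, q, r, s, u}  = {p, q, s, u} ∪ {p, q, r, u}
  {p, q, r, t, u}  = {p, q, r, u} ∪ {p, q, t}
  (now 18)
Iteration 3. New:
  {s}  = {p, q, r, t, u}ᶜ
  {t}  = {p, q, r, s, u}ᶜ
  {u}  = {p, q, r, s, t}ᶜ
  {p, q}  = {r, s, t, u}ᶜ
  {s, u}  = {p, q, r, t}ᶜ
  {p, q, u}  = {r, s, t}ᶜ
  {r, t, u}  = {r, u} ∪ {r, t}
  (now 25)
Iteration 4 (6 new):
  {r, s}  = {r} ∪ {s}
  {t, u}  = {u} ∪ {t}
  {p, q, r}  = {p, q} ∪ {r}
  {p, q, s}  = {r, t, u}ᶜ
  {s, t, u}  = {u} ∪ {s, t}
  {p, q, t, u}  = {u} ∪ {p, q, t}
  (now 31)
Iteration 5 adds 1:
  {p, q, r, s}  = {t, u}ᶜ
  (now 32)
Iteration 6: already closed under ᶜ and ∪.

σ(ℰ) = { ∅, {r}, {s}, {t}, {u}, {p, q}, {r, s}, {r, t}, {r, u}, {s, t}, {s, u}, {t, u}, {p, q, r}, {p, q, s}, {p, q, t}, {p, q, u}, {r, s, t}, {r, s, u}, {r, t, u}, {s, t, u}, {p, q, r, s}, {p, q, r, t}, {p, q, r, u}, {p, q, s, t}, {p, q, s, u}, {p, q, t, u}, {r, s, t, u}, {p, q, r, s, t}, {p, q, r, s, u}, {p, q, r, t, u}, {p, q, s, t, u}, S }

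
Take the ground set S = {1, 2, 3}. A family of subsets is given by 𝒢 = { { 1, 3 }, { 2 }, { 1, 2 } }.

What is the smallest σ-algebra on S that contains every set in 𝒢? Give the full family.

σ(𝒢) (8 sets): { ∅, { 1 }, { 2 }, { 3 }, { 1, 2 }, { 1, 3 }, { 2, 3 }, S }

Check:
Take S₀ = 𝒢 ∪ {∅, S} = { ∅, { 2 }, { 1, 2 }, { 1, 3 }, S }.
Round 1 (1 new):
  { 3 }  = complement { 1, 2 }
  |family| = 6
Round 2 adds 1:
  { 2, 3 }  = { 3 } ∪ { 2 }
  |family| = 7
Round 3 adds 1:
  { 1 }  = complement { 2, 3 }
  |family| = 8
Round 4: stable.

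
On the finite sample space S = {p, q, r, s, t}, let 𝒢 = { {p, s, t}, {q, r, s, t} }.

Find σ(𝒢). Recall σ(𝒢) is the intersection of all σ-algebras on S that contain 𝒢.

Start: 𝒢 ∪ {∅, S} = { ∅, {p, s, t}, {q, r, s, t}, S }.
Round 1: 2 new —
  {p}  = complement {q, r, s, t}
  {q, r}  = complement {p, s, t}
  |family| = 6
Round 2 (1 new):
  {p, q, r}  = {q, r} ∪ {p}
  |family| = 7
Round 3 (1 new):
  {s, t}  = complement {p, q, r}
  |family| = 8
Round 4 adds nothing — fixpoint reached.

Therefore σ(𝒢) = { ∅, {p}, {q, r}, {s, t}, {p, q, r}, {p, s, t}, {q, r, s, t}, S } (|σ(𝒢)| = 8).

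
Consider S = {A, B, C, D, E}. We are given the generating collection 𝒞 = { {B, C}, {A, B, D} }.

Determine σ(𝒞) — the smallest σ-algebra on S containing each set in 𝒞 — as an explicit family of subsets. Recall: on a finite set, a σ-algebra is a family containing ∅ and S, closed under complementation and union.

Answer: σ(𝒞) = { {}, {B}, {C}, {E}, {A, D}, {B, C}, {B, E}, {C, E}, {A, B, D}, {A, C, D}, {A, D, E}, {B, C, E}, {A, B, C, D}, {A, B, D, E}, {A, C, D, E}, S }

Working:
Start: 𝒞 ∪ {∅, S} = { {}, {B, C}, {A, B, D}, S }.
Round 1: 3 new —
  {C, E}  = S∖{A, B, D}
  {A, D, E}  = S∖{B, C}
  {A, B, C, D}  = {B, C} ∪ {A, B, D}
  [7 total]
Round 2. New:
  {E}  = S∖{A, B, C, D}
  {B, C, E}  = {B, C} ∪ {C, E}
  {A, B, D, E}  = {A, D, E} ∪ {A, B, D}
  {A, C, D, E}  = {A, D, E} ∪ {C, E}
  [11 total]
Round 3: +3 →
  {B}  = S∖{A, C, D, E}
  {C}  = S∖{A, B, D, E}
  {A, D}  = S∖{B, C, E}
  [14 total]
Round 4: +2 →
  {B, E}  = {B} ∪ {E}
  {A, C, D}  = {C} ∪ {A, D}
  [16 total]
Round 5: no new sets; the family is a σ-algebra.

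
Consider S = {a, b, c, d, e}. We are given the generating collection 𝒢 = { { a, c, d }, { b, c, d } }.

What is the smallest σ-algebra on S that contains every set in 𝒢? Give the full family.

Answer: σ(𝒢) = { {  }, { a }, { b }, { e }, { a, b }, { a, e }, { b, e }, { c, d }, { a, b, e }, { a, c, d }, { b, c, d }, { c, d, e }, { a, b, c, d }, { a, c, d, e }, { b, c, d, e }, S }

Trace:
Start: 𝒢 ∪ {∅, S} = { {  }, { a, c, d }, { b, c, d }, S }.
Step 1: 3 new —
  { a, e }  = ᶜ of { b, c, d }
  { b, e }  = ᶜ of { a, c, d }
  { a, b, c, d }  = { b, c, d } ∪ { a, c, d }
  — 7 sets.
Step 2: 4 new —
  { e }  = ᶜ of { a, b, c, d }
  { a, b, e }  = { b, e } ∪ { a, e }
  { a, c, d, e }  = { a, c, d } ∪ { a, e }
  { b, c, d, e }  = { b, e } ∪ { b, c, d }
  — 11 sets.
Step 3: +3 →
  { a }  = ᶜ of { b, c, d, e }
  { b }  = ᶜ of { a, c, d, e }
  { c, d }  = ᶜ of { a, b, e }
  — 14 sets.
Step 4: 2 new —
  { a, b }  = { b } ∪ { a }
  { c, d, e }  = { c, d } ∪ { e }
  — 16 sets.
Step 5: stable.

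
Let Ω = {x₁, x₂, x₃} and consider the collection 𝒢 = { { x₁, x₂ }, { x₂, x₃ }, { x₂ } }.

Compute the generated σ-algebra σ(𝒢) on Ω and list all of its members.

|σ(𝒢)| = 8.  σ(𝒢) = { {  }, { x₁ }, { x₂ }, { x₃ }, { x₁, x₂ }, { x₁, x₃ }, { x₂, x₃ }, Ω }

Check:
Initial family (5 sets): { {  }, { x₂ }, { x₁, x₂ }, { x₂, x₃ }, Ω }.
Pass 1: +3 →
  { x₁ }  = complement { x₂, x₃ }
  { x₃ }  = complement { x₁, x₂ }
  { x₁, x₃ }  = complement { x₂ }
Pass 2 adds nothing — fixpoint reached.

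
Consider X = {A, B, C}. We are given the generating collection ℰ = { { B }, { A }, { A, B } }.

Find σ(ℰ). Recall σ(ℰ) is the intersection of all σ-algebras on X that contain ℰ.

σ(ℰ) = { {}, { A }, { B }, { C }, { A, B }, { A, C }, { B, C }, X }

Trace:
Seed the family with ℰ together with ∅ and X: { {}, { A }, { B }, { A, B }, X }.
Iteration 1 (3 new):
  { C }  = complement { A, B }
  { A, C }  = complement { B }
  { B, C }  = complement { A }
  [8 total]
Iteration 2: already closed under ᶜ and ∪.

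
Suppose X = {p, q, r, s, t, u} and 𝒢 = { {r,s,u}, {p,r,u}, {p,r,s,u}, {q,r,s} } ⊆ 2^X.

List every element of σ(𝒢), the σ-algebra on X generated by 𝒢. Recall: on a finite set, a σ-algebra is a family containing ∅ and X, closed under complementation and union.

Initial family (6 sets): { ∅, {p,r,u}, {q,r,s}, {r,s,u}, {p,r,s,u}, X }.
Step 1: 6 new —
  {q,t}  = ᶜ of {p,r,s,u}
  {p,q,t}  = ᶜ of {r,s,u}
  {p,t,u}  = ᶜ of {q,r,s}
  {q,s,t}  = ᶜ of {p,r,u}
  {q,r,s,u}  = {q,r,s} ∪ {r,s,u}
  {p,q,r,s,u}  = {q,r,s} ∪ {p,r,u}
  — 12 sets.
Step 2. New:
  {t}  = ᶜ of {p,q,r,s,u}
  {p,t}  = ᶜ of {q,r,s,u}
  {p,q,s,t}  = {p,q,t} ∪ {q,s,t}
  {p,q,t,u}  = {q,t} ∪ {p,t,u}
  {p,r,t,u}  = {p,r,u} ∪ {p,t,u}
  {q,r,s,t}  = {q,t} ∪ {q,r,s}
  {p,q,r,s,t}  = {q,r,s} ∪ {p,q,t}
  {p,q,r,t,u}  = {q,t} ∪ {p,r,u}
  {p,q,s,t,u}  = {p,t,u} ∪ {q,s,t}
  {p,r,s,t,u}  = {p,t,u} ∪ {p,r,s,u}
  {q,r,s,t,u}  = {q,t} ∪ {q,r,s,u}
  — 23 sets.
Step 3. New:
  {p}  = ᶜ of {q,r,s,t,u}
  {q}  = ᶜ of {p,r,s,t,u}
  {r}  = ᶜ of {p,q,s,t,u}
  {s}  = ᶜ of {p,q,r,t,u}
  {u}  = ᶜ of {p,q,r,s,t}
  {p,u}  = ᶜ of {q,r,s,t}
  {q,s}  = ᶜ of {p,r,t,u}
  {r,s}  = ᶜ of {p,q,t,u}
  {r,u}  = ᶜ of {p,q,s,t}
  {r,s,t,u}  = {r,s,u} ∪ {t}
  — 33 sets.
Step 4. New:
  {p,q}  = ᶜ of {r,s,t,u}
  {p,r}  = {p} ∪ {r}
  {p,s}  = {p} ∪ {s}
  {q,r}  = {q} ∪ {r}
  {q,u}  = {q} ∪ {u}
  {r,t}  = {t} ∪ {r}
  {s,t}  = {t} ∪ {s}
  {s,u}  = {u} ∪ {s}
  {t,u}  = {u} ∪ {t}
  {p,q,s}  = {p} ∪ {q,s}
  {p,q,u}  = {p,u} ∪ {q}
  {p,r,s}  = {r,s} ∪ {p}
  {p,r,t}  = {r} ∪ {p,t}
  {p,s,t}  = {p,t} ∪ {s}
  {p,s,u}  = {p,u} ∪ {s}
  {q,r,t}  = {q,t} ∪ {r}
  {q,r,u}  = {q} ∪ {r,u}
  {q,s,u}  = {u} ∪ {q,s}
  {q,t,u}  = {q,t} ∪ {u}
  {r,s,t}  = {r,s} ∪ {t}
  {r,t,u}  = {t} ∪ {r,u}
  {p,q,r,s}  = {p} ∪ {q,r,s}
  {p,q,r,t}  = {r} ∪ {p,q,t}
  {p,q,r,u}  = {p,r,u} ∪ {q}
  {p,q,s,u}  = {p,u} ∪ {q,s}
  {p,r,s,t}  = {r,s} ∪ {p,t}
  {p,s,t,u}  = {p,t,u} ∪ {s}
  {q,r,t,u}  = {q,t} ∪ {r,u}
  {q,s,t,u}  = {u} ∪ {q,s,t}
  — 62 sets.
Step 5: +2 →
  {p,q,r}  = {q} ∪ {p,r}
  {s,t,u}  = {t,u} ∪ {s,t}
  — 64 sets.
Step 6: already closed under ᶜ and ∪.

Hence σ(𝒢) has 64 members: { ∅, {p}, {q}, {r}, {s}, {t}, {u}, {p,q}, {p,r}, {p,s}, {p,t}, {p,u}, {q,r}, {q,s}, {q,t}, {q,u}, {r,s}, {r,t}, {r,u}, {s,t}, {s,u}, {t,u}, {p,q,r}, {p,q,s}, {p,q,t}, {p,q,u}, {p,r,s}, {p,r,t}, {p,r,u}, {p,s,t}, {p,s,u}, {p,t,u}, {q,r,s}, {q,r,t}, {q,r,u}, {q,s,t}, {q,s,u}, {q,t,u}, {r,s,t}, {r,s,u}, {r,t,u}, {s,t,u}, {p,q,r,s}, {p,q,r,t}, {p,q,r,u}, {p,q,s,t}, {p,q,s,u}, {p,q,t,u}, {p,r,s,t}, {p,r,s,u}, {p,r,t,u}, {p,s,t,u}, {q,r,s,t}, {q,r,s,u}, {q,r,t,u}, {q,s,t,u}, {r,s,t,u}, {p,q,r,s,t}, {p,q,r,s,u}, {p,q,r,t,u}, {p,q,s,t,u}, {p,r,s,t,u}, {q,r,s,t,u}, X }.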